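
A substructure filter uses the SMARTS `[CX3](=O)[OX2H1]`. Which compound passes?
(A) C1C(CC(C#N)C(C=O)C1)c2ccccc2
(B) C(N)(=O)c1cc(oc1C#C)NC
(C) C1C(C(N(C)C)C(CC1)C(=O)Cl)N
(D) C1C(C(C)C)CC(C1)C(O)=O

D

[CX3](=O)[OX2H1] describes an sp2 carbon double-bonded to O and single-bonded to an -OH oxygen (a carboxylic acid).
(A) has an aldehyde (-CHO) but there is no singly-bonded oxygen on the carbonyl carbon.
(B) has a primary amide (-C(=O)NH2) but the carbonyl is bonded to N, not to an -OH oxygen.
(C) has an acyl chloride (-C(=O)Cl) but the carbonyl is bonded to Cl, not to an -OH oxygen.
(D) contains a carboxylic acid group (-C(=O)OH), which satisfies every atom and bond constraint.
So the answer is (D).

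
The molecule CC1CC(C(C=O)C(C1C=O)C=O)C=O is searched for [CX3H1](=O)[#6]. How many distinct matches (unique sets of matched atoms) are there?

4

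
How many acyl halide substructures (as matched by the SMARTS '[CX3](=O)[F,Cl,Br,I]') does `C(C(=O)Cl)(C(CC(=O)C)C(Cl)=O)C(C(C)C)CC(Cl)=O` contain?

3

[CX3](=O)[F,Cl,Br,I] is the SMARTS for an acyl halide: a carbonyl carbon bonded to a halogen.
The molecule carries 3 separate instances of an acyl chloride (-C(=O)Cl) meeting every constraint; each maps to a distinct set of atoms, giving 3 matches.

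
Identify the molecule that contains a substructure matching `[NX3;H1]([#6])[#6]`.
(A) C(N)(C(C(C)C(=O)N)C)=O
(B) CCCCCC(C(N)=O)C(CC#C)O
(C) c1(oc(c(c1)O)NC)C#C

C

[NX3;H1]([#6])[#6] describes a trivalent nitrogen with one H, bonded to two carbons (a secondary amine).
(A) has a primary amide (-C(=O)NH2) but the -C(=O)NH2 nitrogen has H2, not H1.
(B) has a primary amide (-C(=O)NH2) but the -C(=O)NH2 nitrogen has H2, not H1.
(C) contains an N-methylamino group (-NHCH3), which satisfies every atom and bond constraint.
So the answer is (C).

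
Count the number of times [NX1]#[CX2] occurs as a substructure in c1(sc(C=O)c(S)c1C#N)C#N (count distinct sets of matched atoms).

2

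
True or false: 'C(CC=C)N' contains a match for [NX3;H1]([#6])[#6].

False

The pattern [NX3;H1]([#6])[#6] describes a trivalent nitrogen with one H, bonded to two carbons — a secondary amine.
The closest candidate here is a primary amino group (-NH2), but the nitrogen has H2 and only one carbon neighbour. No other fragment satisfies the full query, so there is no match.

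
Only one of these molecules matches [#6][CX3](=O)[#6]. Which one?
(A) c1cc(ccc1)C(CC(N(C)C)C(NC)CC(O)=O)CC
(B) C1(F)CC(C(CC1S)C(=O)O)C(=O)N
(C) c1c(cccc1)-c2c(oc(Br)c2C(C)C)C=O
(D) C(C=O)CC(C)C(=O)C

D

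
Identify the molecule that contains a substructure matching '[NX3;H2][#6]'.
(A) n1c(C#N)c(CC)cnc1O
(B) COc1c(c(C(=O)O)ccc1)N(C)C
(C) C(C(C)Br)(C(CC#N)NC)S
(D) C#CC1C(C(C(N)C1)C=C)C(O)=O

D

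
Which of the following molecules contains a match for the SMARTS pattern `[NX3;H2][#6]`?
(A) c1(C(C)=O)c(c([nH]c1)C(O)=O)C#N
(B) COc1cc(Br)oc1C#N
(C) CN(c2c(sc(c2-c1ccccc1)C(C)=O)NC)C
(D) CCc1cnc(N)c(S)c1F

D

[NX3;H2][#6] describes a trivalent nitrogen with two H attached to carbon (a primary amine).
(A) has a nitrile (-C#N) but the nitrogen is NX1 (triple-bonded), not NX3 with two H.
(B) has a nitrile (-C#N) but the nitrogen is NX1 (triple-bonded), not NX3 with two H.
(C) has an N-methylamino group (-NHCH3) but the nitrogen bears two carbons and only one H (H1), not H2.
(D) contains a primary amino group (-NH2), which satisfies every atom and bond constraint.
So the answer is (D).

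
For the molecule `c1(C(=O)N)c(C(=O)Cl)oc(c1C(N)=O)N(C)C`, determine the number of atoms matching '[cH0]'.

4

Check the 17 heavy atoms by environment: 1× o (aromatic, H0) → no; 4× c (aromatic, H0) → match; 3× C (H0) → no; 3× O (H0) → no; 2× N (H2) → no; 1× Cl (H0) → no; 1× N (H0) → no; 2× C (H3) → no.
That gives 4 matching atoms.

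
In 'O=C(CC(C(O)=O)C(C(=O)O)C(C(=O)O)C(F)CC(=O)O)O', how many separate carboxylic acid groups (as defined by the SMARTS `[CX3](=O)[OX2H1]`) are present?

5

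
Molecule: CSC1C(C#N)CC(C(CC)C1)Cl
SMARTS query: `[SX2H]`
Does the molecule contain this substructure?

The pattern [SX2H] describes an aliphatic sulfur with two connections, one being H — a thiol.
The closest candidate here is a methylthio ether (-SCH3), but the sulfur has H0 (bonded to two carbons), not H1. No other fragment satisfies the full query, so there is no match.

No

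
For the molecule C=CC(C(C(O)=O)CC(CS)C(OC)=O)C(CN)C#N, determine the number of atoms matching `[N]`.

2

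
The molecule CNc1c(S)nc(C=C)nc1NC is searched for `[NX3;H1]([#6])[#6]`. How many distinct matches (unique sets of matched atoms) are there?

[NX3;H1]([#6])[#6] is the SMARTS for a secondary amine: a trivalent nitrogen with one H, bonded to two carbons.
The molecule carries 2 separate instances of an N-methylamino group (-NHCH3) meeting every constraint; each maps to a distinct set of atoms, giving 2 matches.

2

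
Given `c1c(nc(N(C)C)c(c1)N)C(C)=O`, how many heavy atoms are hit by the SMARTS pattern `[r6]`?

Check the 13 heavy atoms by environment: 1× n (aromatic, in 6-ring) → match; 5× c (aromatic, in 6-ring) → match; 4× C (acyclic) → no; 1× O (acyclic) → no; 2× N (acyclic) → no.
Summing the matching environments: 1 + 5 = 6 matching atoms.

6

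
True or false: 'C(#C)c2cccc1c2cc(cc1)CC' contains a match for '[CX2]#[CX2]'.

True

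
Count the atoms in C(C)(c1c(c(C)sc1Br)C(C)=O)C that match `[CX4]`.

Check the 13 heavy atoms by environment: 1× s (aromatic, X2) → no; 4× c (aromatic, X3) → no; 5× C (X4) → match; 1× Br (X1) → no; 1× C (X3) → no; 1× O (X1) → no.
That gives 5 matching atoms.

5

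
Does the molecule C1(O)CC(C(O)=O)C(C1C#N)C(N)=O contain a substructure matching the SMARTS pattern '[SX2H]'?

The pattern [SX2H] describes an aliphatic sulfur with two connections, one being H — a thiol.
The closest candidate here is a hydroxyl group (-OH), but it is an -OH, not an -SH. No other fragment satisfies the full query, so there is no match.

No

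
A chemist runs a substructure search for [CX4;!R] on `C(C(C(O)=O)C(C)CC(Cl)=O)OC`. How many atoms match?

6

Check the 13 heavy atoms by environment: 6× C (X4, acyclic) → match; 2× O (X2, acyclic) → no; 2× C (X3, acyclic) → no; 2× O (X1, acyclic) → no; 1× Cl (X1, acyclic) → no.
That gives 6 matching atoms.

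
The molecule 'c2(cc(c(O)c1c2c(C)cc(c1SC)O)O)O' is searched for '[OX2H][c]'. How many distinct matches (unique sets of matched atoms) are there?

4

[OX2H][c] is the SMARTS for a phenol: a hydroxyl oxygen attached to an aromatic carbon.
The molecule carries 4 separate instances of a hydroxyl group (-OH) meeting every constraint; each maps to a distinct set of atoms, giving 4 matches.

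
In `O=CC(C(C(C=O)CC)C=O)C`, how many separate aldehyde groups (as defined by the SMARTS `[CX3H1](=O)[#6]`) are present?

[CX3H1](=O)[#6] is the SMARTS for an aldehyde: an sp2 carbon with one H, double-bonded to O and single-bonded to carbon.
The molecule carries 3 separate instances of an aldehyde (-CHO) meeting every constraint; each maps to a distinct set of atoms, giving 3 matches.

3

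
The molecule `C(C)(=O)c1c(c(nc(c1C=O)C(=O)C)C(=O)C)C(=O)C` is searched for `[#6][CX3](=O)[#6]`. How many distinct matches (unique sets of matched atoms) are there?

[#6][CX3](=O)[#6] is the SMARTS for a ketone: a carbonyl carbon (no H) flanked by two carbons.
The molecule carries 4 separate instances of an acetyl/ketone group (-C(=O)CH3) meeting every constraint; each maps to a distinct set of atoms, giving 4 matches.

4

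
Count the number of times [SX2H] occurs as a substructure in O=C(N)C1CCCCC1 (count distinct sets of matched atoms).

0

[SX2H] is the SMARTS for a thiol: an aliphatic sulfur with two connections, one being H.
No fragment in the molecule satisfies every constraint, giving 0 matches.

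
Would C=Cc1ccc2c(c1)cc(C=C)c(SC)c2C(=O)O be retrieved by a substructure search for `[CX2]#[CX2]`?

No

The pattern [CX2]#[CX2] describes a carbon-carbon triple bond — an alkyne.
The closest candidate here is a vinyl group (-CH=CH2), but the C=C is a double bond; both carbons are CX3, not CX2. No other fragment satisfies the full query, so there is no match.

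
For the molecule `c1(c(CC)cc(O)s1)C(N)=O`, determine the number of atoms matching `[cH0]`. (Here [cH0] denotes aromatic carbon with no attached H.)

3

The query [cH0] means: aromatic carbon with no attached hydrogen (substituted or ring-fusion).
Check the 11 heavy atoms by environment: 1× s (aromatic, H0) → no; 3× c (aromatic, H0) → match; 1× c (aromatic, H1) → no; 1× C (H0) → no; 1× O (H0) → no; 1× N (H2) → no; 1× C (H2) → no; 1× C (H3) → no; 1× O (H1) → no.
That gives 3 matching atoms.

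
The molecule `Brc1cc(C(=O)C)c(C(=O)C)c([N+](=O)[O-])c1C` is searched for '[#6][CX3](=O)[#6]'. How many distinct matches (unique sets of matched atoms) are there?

[#6][CX3](=O)[#6] is the SMARTS for a ketone: a carbonyl carbon (no H) flanked by two carbons.
The molecule carries 2 separate instances of an acetyl/ketone group (-C(=O)CH3) meeting every constraint; each maps to a distinct set of atoms, giving 2 matches.

2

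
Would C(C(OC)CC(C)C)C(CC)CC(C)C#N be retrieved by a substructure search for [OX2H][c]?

No

The pattern [OX2H][c] describes a hydroxyl oxygen attached to an aromatic carbon — a phenol.
The closest candidate here is a methoxy ether (-OCH3), but the oxygen has H0, not H1. No other fragment satisfies the full query, so there is no match.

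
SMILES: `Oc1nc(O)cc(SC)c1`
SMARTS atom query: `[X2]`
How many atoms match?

4

The query [X2] means: any atom with exactly two total connections (bonds + H).
Check the 10 heavy atoms by environment: 1× n (aromatic, X2) → match; 5× c (aromatic, X3) → no; 2× O (X2) → match; 1× S (X2) → match; 1× C (X4) → no.
Summing the matching environments: 1 + 2 + 1 = 4 matching atoms.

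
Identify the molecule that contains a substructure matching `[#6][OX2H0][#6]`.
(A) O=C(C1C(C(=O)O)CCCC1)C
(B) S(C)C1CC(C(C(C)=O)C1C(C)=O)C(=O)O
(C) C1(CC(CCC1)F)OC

[#6][OX2H0][#6] describes an aliphatic oxygen bridging two carbons with no H on the oxygen (an ether).
(A) has a carboxylic acid group (-C(=O)OH) but the -OH oxygen has H1; the =O is OX1, not OX2.
(B) has a carboxylic acid group (-C(=O)OH) but the -OH oxygen has H1; the =O is OX1, not OX2.
(C) contains a methoxy ether (-OCH3), which satisfies every atom and bond constraint.
So the answer is (C).

C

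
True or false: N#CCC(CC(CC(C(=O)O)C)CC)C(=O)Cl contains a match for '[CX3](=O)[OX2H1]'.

True

The pattern [CX3](=O)[OX2H1] describes an sp2 carbon double-bonded to O and single-bonded to an -OH oxygen — a carboxylic acid.
The molecule carries a carboxylic acid group (-C(=O)OH), whose atoms satisfy every constraint of the query, so the pattern matches.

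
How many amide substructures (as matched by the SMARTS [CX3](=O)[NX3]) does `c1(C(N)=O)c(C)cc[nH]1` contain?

[CX3](=O)[NX3] is the SMARTS for an amide: a carbonyl carbon bonded to a trivalent nitrogen.
Exactly one fragment in the molecule meets all constraints, giving 1 match.

1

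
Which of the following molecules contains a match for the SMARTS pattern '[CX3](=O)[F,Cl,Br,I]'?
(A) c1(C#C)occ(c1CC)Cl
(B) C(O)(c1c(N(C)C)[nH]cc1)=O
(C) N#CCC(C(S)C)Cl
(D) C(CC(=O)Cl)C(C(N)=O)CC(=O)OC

D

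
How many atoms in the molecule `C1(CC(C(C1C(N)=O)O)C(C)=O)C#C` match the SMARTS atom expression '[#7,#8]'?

4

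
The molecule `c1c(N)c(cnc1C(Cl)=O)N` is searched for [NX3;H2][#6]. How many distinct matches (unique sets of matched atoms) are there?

2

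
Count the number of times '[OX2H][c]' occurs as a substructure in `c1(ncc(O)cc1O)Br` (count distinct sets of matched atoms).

2

[OX2H][c] is the SMARTS for a phenol: a hydroxyl oxygen attached to an aromatic carbon.
The molecule carries 2 separate instances of a hydroxyl group (-OH) meeting every constraint; each maps to a distinct set of atoms, giving 2 matches.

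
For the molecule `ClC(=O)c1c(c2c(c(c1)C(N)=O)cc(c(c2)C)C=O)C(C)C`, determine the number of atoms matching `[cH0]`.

The query [cH0] means: aromatic carbon with no attached hydrogen (substituted or ring-fusion).
Check the 22 heavy atoms by environment: 7× c (aromatic, H0) → match; 3× c (aromatic, H1) → no; 2× C (H1) → no; 3× O (H0) → no; 3× C (H3) → no; 2× C (H0) → no; 1× Cl (H0) → no; 1× N (H2) → no.
That gives 7 matching atoms.

7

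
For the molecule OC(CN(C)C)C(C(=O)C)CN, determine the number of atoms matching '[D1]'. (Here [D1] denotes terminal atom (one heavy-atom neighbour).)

The query [D1] means: atom with exactly one heavy-atom neighbour (degree 1).
Check the 12 heavy atoms by environment: 2× C (D2) → no; 3× C (D3) → no; 1× N (D3) → no; 3× C (D1) → match; 2× O (D1) → match; 1× N (D1) → match.
Summing the matching environments: 3 + 2 + 1 = 6 matching atoms.

6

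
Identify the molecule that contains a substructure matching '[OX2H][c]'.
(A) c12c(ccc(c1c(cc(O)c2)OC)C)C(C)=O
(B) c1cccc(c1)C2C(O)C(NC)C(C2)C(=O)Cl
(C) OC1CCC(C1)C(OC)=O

A

[OX2H][c] describes a hydroxyl oxygen attached to an aromatic carbon (a phenol).
(A) contains a hydroxyl group (-OH), which satisfies every atom and bond constraint.
(B) has a hydroxyl group (-OH) but the -OH is on an aliphatic carbon, not an aromatic c.
(C) has a hydroxyl group (-OH) but the -OH is on an aliphatic carbon, not an aromatic c.
So the answer is (A).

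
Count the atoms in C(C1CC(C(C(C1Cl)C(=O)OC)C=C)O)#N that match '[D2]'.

4

Check the 16 heavy atoms by environment: 6× C (D3) → no; 3× C (D2) → match; 1× N (D1) → no; 2× O (D1) → no; 1× Cl (D1) → no; 2× C (D1) → no; 1× O (D2) → match.
Summing the matching environments: 3 + 1 = 4 matching atoms.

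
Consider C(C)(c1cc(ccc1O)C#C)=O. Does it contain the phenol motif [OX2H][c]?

The pattern [OX2H][c] describes a hydroxyl oxygen attached to an aromatic carbon — a phenol.
The molecule carries a hydroxyl group (-OH), whose atoms satisfy every constraint of the query, so the pattern matches.

Yes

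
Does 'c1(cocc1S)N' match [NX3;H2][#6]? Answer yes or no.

The pattern [NX3;H2][#6] describes a trivalent nitrogen with two H attached to carbon — a primary amine.
The molecule carries a primary amino group (-NH2), whose atoms satisfy every constraint of the query, so the pattern matches.

Yes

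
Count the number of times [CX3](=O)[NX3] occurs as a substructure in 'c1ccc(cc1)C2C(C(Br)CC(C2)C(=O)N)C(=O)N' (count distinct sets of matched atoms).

[CX3](=O)[NX3] is the SMARTS for an amide: a carbonyl carbon bonded to a trivalent nitrogen.
The molecule carries 2 separate instances of a primary amide (-C(=O)NH2) meeting every constraint; each maps to a distinct set of atoms, giving 2 matches.

2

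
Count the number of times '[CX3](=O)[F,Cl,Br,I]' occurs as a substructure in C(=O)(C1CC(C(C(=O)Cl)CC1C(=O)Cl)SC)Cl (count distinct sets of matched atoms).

3

[CX3](=O)[F,Cl,Br,I] is the SMARTS for an acyl halide: a carbonyl carbon bonded to a halogen.
The molecule carries 3 separate instances of an acyl chloride (-C(=O)Cl) meeting every constraint; each maps to a distinct set of atoms, giving 3 matches.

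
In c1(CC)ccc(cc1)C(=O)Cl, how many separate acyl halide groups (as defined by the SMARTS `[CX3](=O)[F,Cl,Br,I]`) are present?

[CX3](=O)[F,Cl,Br,I] is the SMARTS for an acyl halide: a carbonyl carbon bonded to a halogen.
Exactly one fragment in the molecule meets all constraints, giving 1 match.

1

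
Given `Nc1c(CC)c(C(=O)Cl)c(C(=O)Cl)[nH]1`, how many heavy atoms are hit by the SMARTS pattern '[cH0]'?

Check the 14 heavy atoms by environment: 1× n (aromatic, H1) → no; 4× c (aromatic, H0) → match; 2× C (H0) → no; 2× O (H0) → no; 2× Cl (H0) → no; 1× C (H2) → no; 1× C (H3) → no; 1× N (H2) → no.
That gives 4 matching atoms.

4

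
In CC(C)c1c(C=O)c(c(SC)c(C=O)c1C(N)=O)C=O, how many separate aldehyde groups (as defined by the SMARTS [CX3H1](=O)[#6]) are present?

[CX3H1](=O)[#6] is the SMARTS for an aldehyde: an sp2 carbon with one H, double-bonded to O and single-bonded to carbon.
The molecule carries 3 separate instances of an aldehyde (-CHO) meeting every constraint; each maps to a distinct set of atoms, giving 3 matches.

3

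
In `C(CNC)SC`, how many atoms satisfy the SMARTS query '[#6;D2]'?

The query [#6;D2] means: any carbon bonded to exactly two heavy atoms.
Check the 6 heavy atoms by environment: 2× C (D2) → match; 1× N (D2) → no; 2× C (D1) → no; 1× S (D2) → no.
That gives 2 matching atoms.

2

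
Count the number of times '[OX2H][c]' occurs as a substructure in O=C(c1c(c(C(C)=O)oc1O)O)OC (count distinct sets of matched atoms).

2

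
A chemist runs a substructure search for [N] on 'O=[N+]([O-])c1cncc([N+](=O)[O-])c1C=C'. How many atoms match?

2

Check the 14 heavy atoms by environment: 1× n (aromatic) → no; 5× c (aromatic) → no; 2× N (charge +1) → match; 2× O (charge -1) → no; 2× O → no; 2× C → no.
That gives 2 matching atoms.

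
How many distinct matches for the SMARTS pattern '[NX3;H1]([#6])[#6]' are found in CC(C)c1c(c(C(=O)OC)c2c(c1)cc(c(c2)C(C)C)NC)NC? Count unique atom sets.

[NX3;H1]([#6])[#6] is the SMARTS for a secondary amine: a trivalent nitrogen with one H, bonded to two carbons.
The molecule carries 2 separate instances of an N-methylamino group (-NHCH3) meeting every constraint; each maps to a distinct set of atoms, giving 2 matches.

2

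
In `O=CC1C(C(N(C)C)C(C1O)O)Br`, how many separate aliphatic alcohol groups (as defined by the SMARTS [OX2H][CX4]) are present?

2

[OX2H][CX4] is the SMARTS for an aliphatic alcohol: a hydroxyl oxygen bound to an sp3 (X4) carbon.
The molecule carries 2 separate instances of a hydroxyl group (-OH) meeting every constraint; each maps to a distinct set of atoms, giving 2 matches.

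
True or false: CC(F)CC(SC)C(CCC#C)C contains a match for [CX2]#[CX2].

True

The pattern [CX2]#[CX2] describes a carbon-carbon triple bond — an alkyne.
The molecule carries an ethynyl group (-C#CH), whose atoms satisfy every constraint of the query, so the pattern matches.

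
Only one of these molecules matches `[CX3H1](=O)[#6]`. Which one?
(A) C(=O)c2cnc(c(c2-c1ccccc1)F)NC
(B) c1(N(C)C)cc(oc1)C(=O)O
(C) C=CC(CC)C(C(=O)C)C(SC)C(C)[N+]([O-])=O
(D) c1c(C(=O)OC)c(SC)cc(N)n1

A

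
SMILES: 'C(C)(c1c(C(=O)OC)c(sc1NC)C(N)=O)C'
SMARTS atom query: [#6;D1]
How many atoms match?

The query [#6;D1] means: carbon bonded to exactly one heavy atom.
Check the 17 heavy atoms by environment: 1× s (aromatic, D2) → no; 4× c (aromatic, D3) → no; 1× N (D2) → no; 4× C (D1) → match; 3× C (D3) → no; 2× O (D1) → no; 1× O (D2) → no; 1× N (D1) → no.
That gives 4 matching atoms.

4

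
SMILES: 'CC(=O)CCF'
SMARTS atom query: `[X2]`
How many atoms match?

0

Check the 6 heavy atoms by environment: 3× C (X4) → no; 1× C (X3) → no; 1× O (X1) → no; 1× F (X1) → no.
No environment satisfies the query, so 0 matching atoms.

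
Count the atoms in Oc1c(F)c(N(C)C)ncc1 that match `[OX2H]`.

The query [OX2H] means: aliphatic oxygen with two connections, one of which is H — an -OH oxygen.
Check the 11 heavy atoms by environment: 1× n (aromatic, H0, X2) → no; 3× c (aromatic, H0, X3) → no; 2× c (aromatic, H1, X3) → no; 1× N (H0, X3) → no; 2× C (H3, X4) → no; 1× F (H0, X1) → no; 1× O (H1, X2) → match.
That gives 1 matching atom.

1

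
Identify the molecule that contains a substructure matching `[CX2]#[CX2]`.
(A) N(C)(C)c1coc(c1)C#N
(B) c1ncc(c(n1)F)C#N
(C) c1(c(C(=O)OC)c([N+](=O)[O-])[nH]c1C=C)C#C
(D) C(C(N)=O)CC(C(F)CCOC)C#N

C

[CX2]#[CX2] describes a carbon-carbon triple bond (an alkyne).
(A) has a nitrile (-C#N) but the triple bond is C#N, not C#C.
(B) has a nitrile (-C#N) but the triple bond is C#N, not C#C.
(C) contains an ethynyl group (-C#CH), which satisfies every atom and bond constraint.
(D) has a nitrile (-C#N) but the triple bond is C#N, not C#C.
So the answer is (C).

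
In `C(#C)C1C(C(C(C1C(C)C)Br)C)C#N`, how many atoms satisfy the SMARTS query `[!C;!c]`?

2

The query [!C;!c] means: neither aliphatic nor aromatic carbon — same as [!#6].
Check the 14 heavy atoms by environment: 12× C → no; 1× Br → match; 1× N → match.
Summing the matching environments: 1 + 1 = 2 matching atoms.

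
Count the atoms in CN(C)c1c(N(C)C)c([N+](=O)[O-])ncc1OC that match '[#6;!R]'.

The query [#6;!R] means: carbon not in any ring.
Check the 17 heavy atoms by environment: 1× n (aromatic, in 6-ring) → no; 5× c (aromatic, in 6-ring) → no; 2× O (acyclic) → no; 5× C (acyclic) → match; 2× N (acyclic) → no; 1× N (charge +1, acyclic) → no; 1× O (charge -1, acyclic) → no.
That gives 5 matching atoms.

5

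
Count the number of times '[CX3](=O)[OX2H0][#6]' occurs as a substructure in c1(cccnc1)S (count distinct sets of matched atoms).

0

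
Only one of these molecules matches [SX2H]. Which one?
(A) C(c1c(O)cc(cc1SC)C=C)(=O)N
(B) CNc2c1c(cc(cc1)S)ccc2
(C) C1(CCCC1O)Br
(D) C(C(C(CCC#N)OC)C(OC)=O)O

[SX2H] describes an aliphatic sulfur with two connections, one being H (a thiol).
(A) has a methylthio ether (-SCH3) but the sulfur has H0 (bonded to two carbons), not H1.
(B) contains a thiol (-SH), which satisfies every atom and bond constraint.
(C) has a hydroxyl group (-OH) but it is an -OH, not an -SH.
(D) has a hydroxyl group (-OH) but it is an -OH, not an -SH.
So the answer is (B).

B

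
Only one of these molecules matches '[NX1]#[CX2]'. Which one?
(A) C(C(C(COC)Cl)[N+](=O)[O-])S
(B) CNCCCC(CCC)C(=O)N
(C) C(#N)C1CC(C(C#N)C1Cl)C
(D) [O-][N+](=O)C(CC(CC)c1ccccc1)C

C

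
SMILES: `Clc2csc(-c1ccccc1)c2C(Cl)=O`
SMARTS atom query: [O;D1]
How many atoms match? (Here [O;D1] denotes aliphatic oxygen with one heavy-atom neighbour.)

1

The query [O;D1] means: aliphatic oxygen bonded to exactly one heavy atom.
Check the 15 heavy atoms by environment: 1× s (aromatic, D2) → no; 4× c (aromatic, D3) → no; 6× c (aromatic, D2) → no; 2× Cl (D1) → no; 1× C (D3) → no; 1× O (D1) → match.
That gives 1 matching atom.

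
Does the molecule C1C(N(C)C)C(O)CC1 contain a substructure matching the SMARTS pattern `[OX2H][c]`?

No

The pattern [OX2H][c] describes a hydroxyl oxygen attached to an aromatic carbon — a phenol.
The closest candidate here is a hydroxyl group (-OH), but the -OH is on an aliphatic carbon, not an aromatic c. No other fragment satisfies the full query, so there is no match.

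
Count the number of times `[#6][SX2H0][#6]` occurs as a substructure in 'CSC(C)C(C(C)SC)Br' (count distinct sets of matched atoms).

2

[#6][SX2H0][#6] is the SMARTS for a thioether: an aliphatic sulfur bridging two carbons with no H on the sulfur.
The molecule carries 2 separate instances of a methylthio ether (-SCH3) meeting every constraint; each maps to a distinct set of atoms, giving 2 matches.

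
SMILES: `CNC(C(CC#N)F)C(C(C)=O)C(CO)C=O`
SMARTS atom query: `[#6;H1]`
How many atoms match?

5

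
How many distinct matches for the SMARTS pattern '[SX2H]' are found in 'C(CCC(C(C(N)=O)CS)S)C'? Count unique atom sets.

2

[SX2H] is the SMARTS for a thiol: an aliphatic sulfur with two connections, one being H.
The molecule carries 2 separate instances of a thiol (-SH) meeting every constraint; each maps to a distinct set of atoms, giving 2 matches.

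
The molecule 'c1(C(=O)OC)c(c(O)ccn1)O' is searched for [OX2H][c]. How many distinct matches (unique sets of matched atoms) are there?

[OX2H][c] is the SMARTS for a phenol: a hydroxyl oxygen attached to an aromatic carbon.
The molecule carries 2 separate instances of a hydroxyl group (-OH) meeting every constraint; each maps to a distinct set of atoms, giving 2 matches.

2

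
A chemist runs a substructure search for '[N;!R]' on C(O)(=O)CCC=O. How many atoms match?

0

Check the 7 heavy atoms by environment: 4× C (acyclic) → no; 3× O (acyclic) → no.
No environment satisfies the query, so 0 matching atoms.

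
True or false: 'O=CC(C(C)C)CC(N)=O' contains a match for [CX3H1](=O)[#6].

True

The pattern [CX3H1](=O)[#6] describes an sp2 carbon with one H, double-bonded to O and single-bonded to carbon — an aldehyde.
The molecule carries an aldehyde (-CHO), whose atoms satisfy every constraint of the query, so the pattern matches.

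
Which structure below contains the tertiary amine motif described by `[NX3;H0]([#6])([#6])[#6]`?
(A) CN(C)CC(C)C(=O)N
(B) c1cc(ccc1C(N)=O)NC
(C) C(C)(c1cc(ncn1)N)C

[NX3;H0]([#6])([#6])[#6] describes a trivalent nitrogen with no H, bonded to three carbons (a tertiary amine).
(A) contains a dimethylamino group (-N(CH3)2), which satisfies every atom and bond constraint.
(B) has a primary amide (-C(=O)NH2) but the amide nitrogen has H2 and only one carbon neighbour.
(C) has a primary amino group (-NH2) but the nitrogen has H2, not H0 with three carbons.
So the answer is (A).

A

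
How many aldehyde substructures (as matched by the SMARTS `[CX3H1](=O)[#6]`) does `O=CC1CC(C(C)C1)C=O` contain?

[CX3H1](=O)[#6] is the SMARTS for an aldehyde: an sp2 carbon with one H, double-bonded to O and single-bonded to carbon.
The molecule carries 2 separate instances of an aldehyde (-CHO) meeting every constraint; each maps to a distinct set of atoms, giving 2 matches.

2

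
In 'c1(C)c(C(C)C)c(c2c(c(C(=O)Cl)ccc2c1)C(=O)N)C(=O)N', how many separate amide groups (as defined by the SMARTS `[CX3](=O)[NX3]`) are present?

[CX3](=O)[NX3] is the SMARTS for an amide: a carbonyl carbon bonded to a trivalent nitrogen.
The molecule carries 2 separate instances of a primary amide (-C(=O)NH2) meeting every constraint; each maps to a distinct set of atoms, giving 2 matches.

2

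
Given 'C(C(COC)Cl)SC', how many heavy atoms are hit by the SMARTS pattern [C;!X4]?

The query [C;!X4] means: aliphatic carbon that does not have four total connections.
Check the 8 heavy atoms by environment: 5× C (X4) → no; 1× O (X2) → no; 1× Cl (X1) → no; 1× S (X2) → no.
No environment satisfies the query, so 0 matching atoms.

0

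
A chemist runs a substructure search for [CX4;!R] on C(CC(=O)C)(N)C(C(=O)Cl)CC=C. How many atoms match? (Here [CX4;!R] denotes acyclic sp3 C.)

5

Check the 13 heavy atoms by environment: 5× C (X4, acyclic) → match; 4× C (X3, acyclic) → no; 2× O (X1, acyclic) → no; 1× Cl (X1, acyclic) → no; 1× N (X3, acyclic) → no.
That gives 5 matching atoms.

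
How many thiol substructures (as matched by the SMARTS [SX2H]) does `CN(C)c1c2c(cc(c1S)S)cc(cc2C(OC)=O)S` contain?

3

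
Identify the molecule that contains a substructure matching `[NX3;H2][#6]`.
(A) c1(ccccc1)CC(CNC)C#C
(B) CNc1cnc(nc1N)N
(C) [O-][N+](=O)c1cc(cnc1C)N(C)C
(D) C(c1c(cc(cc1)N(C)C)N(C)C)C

[NX3;H2][#6] describes a trivalent nitrogen with two H attached to carbon (a primary amine).
(A) has an N-methylamino group (-NHCH3) but the nitrogen bears two carbons and only one H (H1), not H2.
(B) contains a primary amino group (-NH2), which satisfies every atom and bond constraint.
(C) has a dimethylamino group (-N(CH3)2) but the nitrogen has H0, not H2.
(D) has a dimethylamino group (-N(CH3)2) but the nitrogen has H0, not H2.
So the answer is (B).

B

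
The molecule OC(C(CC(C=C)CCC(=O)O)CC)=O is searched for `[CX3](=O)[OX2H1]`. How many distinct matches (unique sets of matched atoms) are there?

[CX3](=O)[OX2H1] is the SMARTS for a carboxylic acid: an sp2 carbon double-bonded to O and single-bonded to an -OH oxygen.
The molecule carries 2 separate instances of a carboxylic acid group (-C(=O)OH) meeting every constraint; each maps to a distinct set of atoms, giving 2 matches.

2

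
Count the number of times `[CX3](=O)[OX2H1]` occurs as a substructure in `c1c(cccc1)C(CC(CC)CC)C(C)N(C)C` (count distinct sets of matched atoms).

[CX3](=O)[OX2H1] is the SMARTS for a carboxylic acid: an sp2 carbon double-bonded to O and single-bonded to an -OH oxygen.
No fragment in the molecule satisfies every constraint, giving 0 matches.

0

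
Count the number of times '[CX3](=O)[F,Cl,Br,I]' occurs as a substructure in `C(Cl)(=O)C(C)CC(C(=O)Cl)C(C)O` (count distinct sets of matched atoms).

2

[CX3](=O)[F,Cl,Br,I] is the SMARTS for an acyl halide: a carbonyl carbon bonded to a halogen.
The molecule carries 2 separate instances of an acyl chloride (-C(=O)Cl) meeting every constraint; each maps to a distinct set of atoms, giving 2 matches.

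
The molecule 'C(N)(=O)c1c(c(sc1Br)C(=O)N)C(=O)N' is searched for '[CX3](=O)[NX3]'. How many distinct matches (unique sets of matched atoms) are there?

[CX3](=O)[NX3] is the SMARTS for an amide: a carbonyl carbon bonded to a trivalent nitrogen.
The molecule carries 3 separate instances of a primary amide (-C(=O)NH2) meeting every constraint; each maps to a distinct set of atoms, giving 3 matches.

3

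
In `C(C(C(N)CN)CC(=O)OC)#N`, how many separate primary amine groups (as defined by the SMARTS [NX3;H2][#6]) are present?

[NX3;H2][#6] is the SMARTS for a primary amine: a trivalent nitrogen with two H attached to carbon.
The molecule carries 2 separate instances of a primary amino group (-NH2) meeting every constraint; each maps to a distinct set of atoms, giving 2 matches.

2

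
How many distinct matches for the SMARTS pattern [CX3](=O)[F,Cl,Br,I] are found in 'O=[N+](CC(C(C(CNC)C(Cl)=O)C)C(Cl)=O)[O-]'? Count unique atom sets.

2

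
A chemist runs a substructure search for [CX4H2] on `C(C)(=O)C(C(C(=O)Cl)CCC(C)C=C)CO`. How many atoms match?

3

The query [CX4H2] means: sp3 carbon (X4) with exactly two hydrogens.
Check the 16 heavy atoms by environment: 3× C (H2, X4) → match; 3× C (H1, X4) → no; 2× C (H3, X4) → no; 2× C (H0, X3) → no; 2× O (H0, X1) → no; 1× Cl (H0, X1) → no; 1× O (H1, X2) → no; 1× C (H1, X3) → no; 1× C (H2, X3) → no.
That gives 3 matching atoms.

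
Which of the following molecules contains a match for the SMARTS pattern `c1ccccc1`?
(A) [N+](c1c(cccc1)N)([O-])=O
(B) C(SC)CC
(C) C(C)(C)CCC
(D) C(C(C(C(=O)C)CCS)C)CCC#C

c1ccccc1 describes six aromatic carbons in a ring (a benzene ring).
(A) contains the required atom environment, so the pattern matches.
(B) has a methyl group (-CH3) but no six-membered all-carbon aromatic ring is present.
(C) has a methyl group (-CH3) but no six-membered all-carbon aromatic ring is present.
(D) has a methyl group (-CH3) but no six-membered all-carbon aromatic ring is present.
So the answer is (A).

A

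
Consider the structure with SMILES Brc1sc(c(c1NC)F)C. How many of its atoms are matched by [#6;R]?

4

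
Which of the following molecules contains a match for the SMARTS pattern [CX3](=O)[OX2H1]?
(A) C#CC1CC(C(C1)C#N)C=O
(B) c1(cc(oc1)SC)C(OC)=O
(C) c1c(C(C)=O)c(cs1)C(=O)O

C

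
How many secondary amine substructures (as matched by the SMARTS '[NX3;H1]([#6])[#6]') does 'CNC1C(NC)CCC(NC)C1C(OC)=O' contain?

[NX3;H1]([#6])[#6] is the SMARTS for a secondary amine: a trivalent nitrogen with one H, bonded to two carbons.
The molecule carries 3 separate instances of an N-methylamino group (-NHCH3) meeting every constraint; each maps to a distinct set of atoms, giving 3 matches.

3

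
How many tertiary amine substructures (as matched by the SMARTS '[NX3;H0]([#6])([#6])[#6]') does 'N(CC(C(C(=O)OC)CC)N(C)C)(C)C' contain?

[NX3;H0]([#6])([#6])[#6] is the SMARTS for a tertiary amine: a trivalent nitrogen with no H, bonded to three carbons.
The molecule carries 2 separate instances of a dimethylamino group (-N(CH3)2) meeting every constraint; each maps to a distinct set of atoms, giving 2 matches.

2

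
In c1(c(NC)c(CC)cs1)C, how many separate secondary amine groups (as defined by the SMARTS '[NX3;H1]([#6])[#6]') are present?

1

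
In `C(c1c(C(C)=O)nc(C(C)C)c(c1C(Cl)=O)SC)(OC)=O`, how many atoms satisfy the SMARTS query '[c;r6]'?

5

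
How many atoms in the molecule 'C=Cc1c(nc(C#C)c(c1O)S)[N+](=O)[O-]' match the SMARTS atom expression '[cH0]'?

5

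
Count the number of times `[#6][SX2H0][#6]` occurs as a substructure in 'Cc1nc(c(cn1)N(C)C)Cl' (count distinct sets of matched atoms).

0

[#6][SX2H0][#6] is the SMARTS for a thioether: an aliphatic sulfur bridging two carbons with no H on the sulfur.
No fragment in the molecule satisfies every constraint, giving 0 matches.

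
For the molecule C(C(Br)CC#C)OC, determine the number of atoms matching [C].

Check the 8 heavy atoms by environment: 6× C → match; 1× Br → no; 1× O → no.
That gives 6 matching atoms.

6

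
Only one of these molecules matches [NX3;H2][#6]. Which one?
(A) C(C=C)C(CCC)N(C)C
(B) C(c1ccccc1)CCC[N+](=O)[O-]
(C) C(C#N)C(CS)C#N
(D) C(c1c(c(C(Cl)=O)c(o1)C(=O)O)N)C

D

[NX3;H2][#6] describes a trivalent nitrogen with two H attached to carbon (a primary amine).
(A) has a dimethylamino group (-N(CH3)2) but the nitrogen has H0, not H2.
(B) has a nitro group (-[N+](=O)[O-]) but the nitrogen is [N+] with no H, not NX3H2.
(C) has a nitrile (-C#N) but the nitrogen is NX1 (triple-bonded), not NX3 with two H.
(D) contains a primary amino group (-NH2), which satisfies every atom and bond constraint.
So the answer is (D).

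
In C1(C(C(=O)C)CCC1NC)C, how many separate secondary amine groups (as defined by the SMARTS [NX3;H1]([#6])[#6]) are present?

1

[NX3;H1]([#6])[#6] is the SMARTS for a secondary amine: a trivalent nitrogen with one H, bonded to two carbons.
Exactly one fragment in the molecule meets all constraints, giving 1 match.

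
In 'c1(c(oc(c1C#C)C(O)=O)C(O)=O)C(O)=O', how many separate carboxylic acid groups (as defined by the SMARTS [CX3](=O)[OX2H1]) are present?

[CX3](=O)[OX2H1] is the SMARTS for a carboxylic acid: an sp2 carbon double-bonded to O and single-bonded to an -OH oxygen.
The molecule carries 3 separate instances of a carboxylic acid group (-C(=O)OH) meeting every constraint; each maps to a distinct set of atoms, giving 3 matches.

3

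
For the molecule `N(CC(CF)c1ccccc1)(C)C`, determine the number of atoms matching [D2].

7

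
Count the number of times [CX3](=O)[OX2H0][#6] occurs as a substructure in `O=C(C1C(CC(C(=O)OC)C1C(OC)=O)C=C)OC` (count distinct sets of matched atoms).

3

[CX3](=O)[OX2H0][#6] is the SMARTS for an ester: a carbonyl carbon bonded to an oxygen that is itself bonded to carbon (no H on that O).
The molecule carries 3 separate instances of a methyl-ester group (-C(=O)OCH3) meeting every constraint; each maps to a distinct set of atoms, giving 3 matches.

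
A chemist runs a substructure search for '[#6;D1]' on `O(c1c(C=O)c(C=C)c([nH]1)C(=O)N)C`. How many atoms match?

Check the 14 heavy atoms by environment: 1× n (aromatic, D2) → no; 4× c (aromatic, D3) → no; 1× O (D2) → no; 2× C (D1) → match; 2× C (D2) → no; 2× O (D1) → no; 1× C (D3) → no; 1× N (D1) → no.
That gives 2 matching atoms.

2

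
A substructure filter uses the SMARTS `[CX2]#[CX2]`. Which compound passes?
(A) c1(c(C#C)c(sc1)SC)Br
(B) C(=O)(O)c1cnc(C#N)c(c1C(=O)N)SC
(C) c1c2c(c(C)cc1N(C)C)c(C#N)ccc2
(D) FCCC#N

[CX2]#[CX2] describes a carbon-carbon triple bond (an alkyne).
(A) contains an ethynyl group (-C#CH), which satisfies every atom and bond constraint.
(B) has a nitrile (-C#N) but the triple bond is C#N, not C#C.
(C) has a nitrile (-C#N) but the triple bond is C#N, not C#C.
(D) has a nitrile (-C#N) but the triple bond is C#N, not C#C.
So the answer is (A).

A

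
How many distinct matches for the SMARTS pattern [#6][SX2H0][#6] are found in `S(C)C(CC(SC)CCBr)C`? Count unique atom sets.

[#6][SX2H0][#6] is the SMARTS for a thioether: an aliphatic sulfur bridging two carbons with no H on the sulfur.
The molecule carries 2 separate instances of a methylthio ether (-SCH3) meeting every constraint; each maps to a distinct set of atoms, giving 2 matches.

2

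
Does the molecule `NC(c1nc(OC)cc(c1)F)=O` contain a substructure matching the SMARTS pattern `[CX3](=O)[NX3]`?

Yes

The pattern [CX3](=O)[NX3] describes a carbonyl carbon bonded to a trivalent nitrogen — an amide.
The molecule carries a primary amide (-C(=O)NH2), whose atoms satisfy every constraint of the query, so the pattern matches.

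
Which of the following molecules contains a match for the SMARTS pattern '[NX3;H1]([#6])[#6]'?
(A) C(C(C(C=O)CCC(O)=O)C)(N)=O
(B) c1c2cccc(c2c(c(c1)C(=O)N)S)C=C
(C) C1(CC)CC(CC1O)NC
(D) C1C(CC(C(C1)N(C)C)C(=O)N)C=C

C

[NX3;H1]([#6])[#6] describes a trivalent nitrogen with one H, bonded to two carbons (a secondary amine).
(A) has a primary amide (-C(=O)NH2) but the -C(=O)NH2 nitrogen has H2, not H1.
(B) has a primary amide (-C(=O)NH2) but the -C(=O)NH2 nitrogen has H2, not H1.
(C) contains an N-methylamino group (-NHCH3), which satisfies every atom and bond constraint.
(D) has a dimethylamino group (-N(CH3)2) but the nitrogen has H0, not H1.
So the answer is (C).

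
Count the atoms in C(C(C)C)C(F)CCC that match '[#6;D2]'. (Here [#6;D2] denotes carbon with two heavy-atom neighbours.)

3

The query [#6;D2] means: any carbon bonded to exactly two heavy atoms.
Check the 9 heavy atoms by environment: 3× C (D2) → match; 2× C (D3) → no; 3× C (D1) → no; 1× F (D1) → no.
That gives 3 matching atoms.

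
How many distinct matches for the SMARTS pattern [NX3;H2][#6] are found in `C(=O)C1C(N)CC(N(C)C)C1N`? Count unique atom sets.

2

[NX3;H2][#6] is the SMARTS for a primary amine: a trivalent nitrogen with two H attached to carbon.
The molecule carries 2 separate instances of a primary amino group (-NH2) meeting every constraint; each maps to a distinct set of atoms, giving 2 matches.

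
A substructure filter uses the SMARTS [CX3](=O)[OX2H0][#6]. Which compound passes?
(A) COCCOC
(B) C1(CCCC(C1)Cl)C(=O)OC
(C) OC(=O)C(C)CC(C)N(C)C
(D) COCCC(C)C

B

[CX3](=O)[OX2H0][#6] describes a carbonyl carbon bonded to an oxygen that is itself bonded to carbon (no H on that O) (an ester).
(A) has a methoxy ether (-OCH3) but the ether oxygen is not adjacent to a C=O carbon.
(B) contains a methyl-ester group (-C(=O)OCH3), which satisfies every atom and bond constraint.
(C) has a carboxylic acid group (-C(=O)OH) but the singly-bonded O carries H (OX2H1, not H0).
(D) has a methoxy ether (-OCH3) but the ether oxygen is not adjacent to a C=O carbon.
So the answer is (B).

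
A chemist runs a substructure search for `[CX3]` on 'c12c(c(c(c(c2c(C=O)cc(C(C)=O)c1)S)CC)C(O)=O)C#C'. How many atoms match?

The query [CX3] means: C with X3: aliphatic carbon with exactly 3 total connections.
Check the 23 heavy atoms by environment: 10× c (aromatic, X3) → no; 3× C (X4) → no; 3× C (X3) → match; 3× O (X1) → no; 2× C (X2) → no; 1× S (X2) → no; 1× O (X2) → no.
That gives 3 matching atoms.

3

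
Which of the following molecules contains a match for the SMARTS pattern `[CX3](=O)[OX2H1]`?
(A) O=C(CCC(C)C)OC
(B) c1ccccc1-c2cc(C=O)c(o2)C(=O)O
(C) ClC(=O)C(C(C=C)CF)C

B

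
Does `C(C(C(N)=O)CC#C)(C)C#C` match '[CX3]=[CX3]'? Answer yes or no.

The pattern [CX3]=[CX3] describes a non-aromatic C=C double bond between two sp2 carbons — an alkene.
The closest candidate here is an ethynyl group (-C#CH), but the C-C bond is a triple bond, not a double bond. No other fragment satisfies the full query, so there is no match.

No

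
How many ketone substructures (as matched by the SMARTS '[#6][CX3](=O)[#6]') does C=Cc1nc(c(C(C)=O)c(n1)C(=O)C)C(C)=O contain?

[#6][CX3](=O)[#6] is the SMARTS for a ketone: a carbonyl carbon (no H) flanked by two carbons.
The molecule carries 3 separate instances of an acetyl/ketone group (-C(=O)CH3) meeting every constraint; each maps to a distinct set of atoms, giving 3 matches.

3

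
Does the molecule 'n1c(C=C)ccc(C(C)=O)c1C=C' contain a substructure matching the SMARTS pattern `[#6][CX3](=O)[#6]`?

Yes

The pattern [#6][CX3](=O)[#6] describes a carbonyl carbon (no H) flanked by two carbons — a ketone.
The molecule carries an acetyl/ketone group (-C(=O)CH3), whose atoms satisfy every constraint of the query, so the pattern matches.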